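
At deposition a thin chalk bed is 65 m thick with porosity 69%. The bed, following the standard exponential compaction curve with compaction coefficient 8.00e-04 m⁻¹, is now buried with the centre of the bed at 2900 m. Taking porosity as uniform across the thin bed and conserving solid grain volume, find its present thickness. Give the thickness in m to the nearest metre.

22 m

Working in km (1 km = 1000 m; β in km⁻¹ = β in m⁻¹ × 1000):
Porosity at 2.9 km: n = 0.69·exp(−0.8×2.9) = 0.0678
Solid-volume conservation: h(1−n) = h₀(1−n₀) ⇒ h = h₀·(1−n₀)/(1−n)
h = 0.065 × (1 − 0.69)/(1 − 0.0678) = 0.065 × 0.3325 = 0.0216 km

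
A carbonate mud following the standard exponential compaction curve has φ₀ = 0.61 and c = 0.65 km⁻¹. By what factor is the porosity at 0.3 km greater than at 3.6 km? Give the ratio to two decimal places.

φ(Z₁)/φ(Z₂) = e^(−c·Z₁)/e^(−c·Z₂) = e^{c(Z₂−Z₁)}
= exp(0.65 × 3.3) = exp(2.145) = 8.5420

8.54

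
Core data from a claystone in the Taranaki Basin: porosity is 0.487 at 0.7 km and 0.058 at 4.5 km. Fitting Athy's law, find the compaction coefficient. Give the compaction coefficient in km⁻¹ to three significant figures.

Athy: n(d) = n₀ e^(−cd) ⇒ n₁/n₂ = e^{c(d₂−d₁)} ⇒ c = ln(n₁/n₂)/(d₂−d₁)
c = ln(0.487/0.058) / (4.5 − 0.7) = ln(8.397) / 3.8 = 2.1278 / 3.8 = 0.56 km⁻¹

0.560 km⁻¹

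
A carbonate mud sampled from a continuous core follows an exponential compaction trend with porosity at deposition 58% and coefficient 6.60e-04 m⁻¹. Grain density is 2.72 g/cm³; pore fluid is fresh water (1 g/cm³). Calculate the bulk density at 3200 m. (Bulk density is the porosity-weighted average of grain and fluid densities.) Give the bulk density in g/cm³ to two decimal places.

2.60 g/cm³

Working in km (1 km = 1000 m; c in km⁻¹ = c in m⁻¹ × 1000):
Porosity at depth: φ = 0.58·exp(−0.66×3.2) = 0.58×0.1210 = 0.0702
Bulk density: ρ_b = (1−φ)ρ_g + φ·ρ_f = 0.9298×2.72 + 0.0702×1
       = 2.529 + 0.070 = 2.599 g/cm³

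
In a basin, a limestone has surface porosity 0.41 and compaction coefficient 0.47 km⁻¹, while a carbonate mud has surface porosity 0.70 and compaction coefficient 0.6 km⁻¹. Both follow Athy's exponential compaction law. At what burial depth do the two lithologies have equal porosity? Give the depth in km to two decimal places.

Set φ₀ₐ e^(−kₐz) = φ₀ᵦ e^(−kᵦz) ⇒ ln(φ₀ₐ/φ₀ᵦ) = (kₐ − kᵦ)·z
z = ln(0.41/0.7) / (0.47 − 0.6) = -0.5349 / -0.13 = 4.115 km

4.11 km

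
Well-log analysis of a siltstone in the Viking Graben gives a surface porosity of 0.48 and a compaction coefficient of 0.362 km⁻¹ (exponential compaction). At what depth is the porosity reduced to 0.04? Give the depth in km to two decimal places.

6.86 km

Invert Athy's law: Z = ln(phi₀/phi) / k
Z = ln(0.48/0.04) / 0.362 = ln(12) / 0.362 = 2.4849 / 0.362 = 6.864 km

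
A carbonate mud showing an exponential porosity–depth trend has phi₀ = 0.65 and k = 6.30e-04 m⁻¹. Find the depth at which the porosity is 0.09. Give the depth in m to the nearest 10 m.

3140 m

Working in km (1 km = 1000 m; k in km⁻¹ = k in m⁻¹ × 1000):
Invert Athy's law: Z = ln(phi₀/phi) / k
Z = ln(0.65/0.09) / 0.63 = ln(7.222) / 0.63 = 1.9772 / 0.63 = 3.138 km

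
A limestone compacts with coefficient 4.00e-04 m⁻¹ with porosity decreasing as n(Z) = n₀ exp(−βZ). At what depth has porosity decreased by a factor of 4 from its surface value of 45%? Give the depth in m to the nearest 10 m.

3470 m

Working in km (1 km = 1000 m; β in km⁻¹ = β in m⁻¹ × 1000):
n/n₀ = 1/4 ⇒ exp(−β·Z) = 1/4 ⇒ Z = ln(4) / β
Z = 1.3863 / 0.4 = 3.466 km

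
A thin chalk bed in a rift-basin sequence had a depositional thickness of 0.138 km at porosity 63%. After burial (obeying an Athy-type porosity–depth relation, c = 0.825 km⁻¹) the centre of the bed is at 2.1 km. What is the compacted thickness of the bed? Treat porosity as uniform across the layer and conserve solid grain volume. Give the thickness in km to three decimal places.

Porosity at 2.1 km: phi = 0.63·exp(−0.825×2.1) = 0.1114
Solid-volume conservation: h(1−phi) = h₀(1−phi₀) ⇒ h = h₀·(1−phi₀)/(1−phi)
h = 0.138 × (1 − 0.63)/(1 − 0.1114) = 0.138 × 0.4164 = 0.0575 km

0.057 km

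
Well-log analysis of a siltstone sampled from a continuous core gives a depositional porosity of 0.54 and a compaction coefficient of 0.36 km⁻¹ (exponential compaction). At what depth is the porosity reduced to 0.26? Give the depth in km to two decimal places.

Invert Athy's law: Z = ln(φ₀/φ) / c
Z = ln(0.54/0.26) / 0.36 = ln(2.077) / 0.36 = 0.7309 / 0.36 = 2.030 km

2.03 km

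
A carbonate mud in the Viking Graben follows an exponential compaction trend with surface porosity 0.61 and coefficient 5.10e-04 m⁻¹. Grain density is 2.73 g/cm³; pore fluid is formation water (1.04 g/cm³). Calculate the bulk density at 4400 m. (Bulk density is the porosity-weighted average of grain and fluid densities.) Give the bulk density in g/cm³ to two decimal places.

2.62 g/cm³

Working in km (1 km = 1000 m; k in km⁻¹ = k in m⁻¹ × 1000):
Porosity at depth: φ = 0.61·exp(−0.51×4.4) = 0.61×0.1060 = 0.0647
Bulk density: ρ_b = (1−φ)ρ_g + φ·ρ_f = 0.9353×2.73 + 0.0647×1.04
       = 2.553 + 0.067 = 2.621 g/cm³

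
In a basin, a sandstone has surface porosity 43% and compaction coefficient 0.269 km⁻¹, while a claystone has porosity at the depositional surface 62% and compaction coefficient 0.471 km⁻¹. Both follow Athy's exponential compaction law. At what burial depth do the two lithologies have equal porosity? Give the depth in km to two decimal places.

1.81 km

Set n₀ₐ e^(−cₐZ) = n₀ᵦ e^(−cᵦZ) ⇒ ln(n₀ₐ/n₀ᵦ) = (cₐ − cᵦ)·Z
Z = ln(0.43/0.62) / (0.269 − 0.471) = -0.3659 / -0.202 = 1.812 km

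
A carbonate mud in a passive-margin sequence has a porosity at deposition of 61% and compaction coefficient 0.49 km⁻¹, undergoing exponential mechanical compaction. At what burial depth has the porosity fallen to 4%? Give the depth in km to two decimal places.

Invert Athy's law: z = ln(φ₀/φ) / β
z = ln(0.61/0.04) / 0.49 = ln(15.25) / 0.49 = 2.7246 / 0.49 = 5.560 km

5.56 km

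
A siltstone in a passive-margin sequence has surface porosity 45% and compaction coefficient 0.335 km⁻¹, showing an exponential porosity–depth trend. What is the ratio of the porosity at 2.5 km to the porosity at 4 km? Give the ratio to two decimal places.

1.65

φ(Z₁)/φ(Z₂) = e^(−β·Z₁)/e^(−β·Z₂) = e^{β(Z₂−Z₁)}
= exp(0.335 × 1.5) = exp(0.5025) = 1.6528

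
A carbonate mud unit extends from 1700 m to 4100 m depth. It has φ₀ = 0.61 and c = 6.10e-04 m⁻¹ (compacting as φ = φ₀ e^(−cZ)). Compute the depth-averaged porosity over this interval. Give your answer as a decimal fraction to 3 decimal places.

0.114

Working in km (1 km = 1000 m; c in km⁻¹ = c in m⁻¹ × 1000):
⟨φ⟩ = (1/(Z₂−Z₁)) ∫ φ₀ e^(−cZ) dZ = φ₀·(e^(−c·Z₁) − e^(−c·Z₂)) / (c·(Z₂−Z₁))
e^(−0.61×1.7) = 0.3545; e^(−0.61×4.1) = 0.0820
⟨φ⟩ = 0.61 × (0.3545 − 0.0820) / (0.61 × 2.4) = 0.61 × 0.1861 = 0.1135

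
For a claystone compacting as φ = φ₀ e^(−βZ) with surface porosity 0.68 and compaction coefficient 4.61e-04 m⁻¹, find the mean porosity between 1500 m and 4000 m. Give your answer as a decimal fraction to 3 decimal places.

0.202

Working in km (1 km = 1000 m; β in km⁻¹ = β in m⁻¹ × 1000):
⟨φ⟩ = (1/(Z₂−Z₁)) ∫ φ₀ e^(−βZ) dZ = φ₀·(e^(−β·Z₁) − e^(−β·Z₂)) / (β·(Z₂−Z₁))
e^(−0.461×1.5) = 0.5008; e^(−0.461×4) = 0.1582
⟨φ⟩ = 0.68 × (0.5008 − 0.1582) / (0.461 × 2.5) = 0.68 × 0.2973 = 0.2022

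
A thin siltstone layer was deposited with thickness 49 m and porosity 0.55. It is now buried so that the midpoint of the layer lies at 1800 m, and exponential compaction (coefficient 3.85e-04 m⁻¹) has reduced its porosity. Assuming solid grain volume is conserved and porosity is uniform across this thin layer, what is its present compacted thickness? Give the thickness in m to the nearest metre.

Working in km (1 km = 1000 m; k in km⁻¹ = k in m⁻¹ × 1000):
Porosity at 1.8 km: n = 0.55·exp(−0.385×1.8) = 0.2750
Solid-volume conservation: h(1−n) = h₀(1−n₀) ⇒ h = h₀·(1−n₀)/(1−n)
h = 0.049 × (1 − 0.55)/(1 − 0.2750) = 0.049 × 0.6207 = 0.0304 km

30 m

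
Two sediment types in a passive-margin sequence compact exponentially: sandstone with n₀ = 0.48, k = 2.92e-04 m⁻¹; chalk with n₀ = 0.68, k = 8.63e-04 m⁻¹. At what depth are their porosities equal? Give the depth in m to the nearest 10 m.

Working in km (1 km = 1000 m; k in km⁻¹ = k in m⁻¹ × 1000):
Set n₀ₐ e^(−kₐZ) = n₀ᵦ e^(−kᵦZ) ⇒ ln(n₀ₐ/n₀ᵦ) = (kₐ − kᵦ)·Z
Z = ln(0.48/0.68) / (0.292 − 0.863) = -0.3483 / -0.571 = 0.610 km

610 m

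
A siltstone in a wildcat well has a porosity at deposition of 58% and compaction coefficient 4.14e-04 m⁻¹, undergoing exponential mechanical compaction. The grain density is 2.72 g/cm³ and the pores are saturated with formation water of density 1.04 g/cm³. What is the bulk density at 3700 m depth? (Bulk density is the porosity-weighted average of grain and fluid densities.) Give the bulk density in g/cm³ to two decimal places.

Working in km (1 km = 1000 m; k in km⁻¹ = k in m⁻¹ × 1000):
Porosity at depth: phi = 0.58·exp(−0.414×3.7) = 0.58×0.2161 = 0.1254
Bulk density: ρ_b = (1−phi)ρ_g + phi·ρ_f = 0.8746×2.72 + 0.1254×1.04
       = 2.379 + 0.130 = 2.509 g/cm³

2.51 g/cm³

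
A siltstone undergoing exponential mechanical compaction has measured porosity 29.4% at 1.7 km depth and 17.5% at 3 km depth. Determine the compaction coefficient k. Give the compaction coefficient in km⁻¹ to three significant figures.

Athy: φ(Z) = φ₀ e^(−kZ) ⇒ φ₁/φ₂ = e^{k(Z₂−Z₁)} ⇒ k = ln(φ₁/φ₂)/(Z₂−Z₁)
k = ln(0.294/0.175) / (3 − 1.7) = ln(1.68) / 1.3 = 0.5188 / 1.3 = 0.3991 km⁻¹

0.399 km⁻¹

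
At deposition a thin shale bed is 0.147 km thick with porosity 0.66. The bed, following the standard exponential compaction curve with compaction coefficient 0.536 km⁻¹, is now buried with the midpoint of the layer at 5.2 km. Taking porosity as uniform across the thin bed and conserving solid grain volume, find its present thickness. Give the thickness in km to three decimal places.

0.052 km

Porosity at 5.2 km: phi = 0.66·exp(−0.536×5.2) = 0.0407
Solid-volume conservation: h(1−phi) = h₀(1−phi₀) ⇒ h = h₀·(1−phi₀)/(1−phi)
h = 0.147 × (1 − 0.66)/(1 − 0.0407) = 0.147 × 0.3544 = 0.0521 km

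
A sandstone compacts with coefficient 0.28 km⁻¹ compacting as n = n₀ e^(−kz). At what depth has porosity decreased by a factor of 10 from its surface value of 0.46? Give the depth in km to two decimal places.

8.22 km

n/n₀ = 1/10 ⇒ exp(−k·z) = 1/10 ⇒ z = ln(10) / k
z = 2.3026 / 0.28 = 8.224 km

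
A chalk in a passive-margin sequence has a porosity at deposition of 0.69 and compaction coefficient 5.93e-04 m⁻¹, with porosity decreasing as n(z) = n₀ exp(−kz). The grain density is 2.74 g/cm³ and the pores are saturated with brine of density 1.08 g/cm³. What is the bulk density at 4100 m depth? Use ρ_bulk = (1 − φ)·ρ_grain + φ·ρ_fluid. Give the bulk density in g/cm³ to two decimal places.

2.64 g/cm³

Working in km (1 km = 1000 m; k in km⁻¹ = k in m⁻¹ × 1000):
Porosity at depth: n = 0.69·exp(−0.593×4.1) = 0.69×0.0879 = 0.0607
Bulk density: ρ_b = (1−n)ρ_g + n·ρ_f = 0.9393×2.74 + 0.0607×1.08
       = 2.574 + 0.066 = 2.639 g/cm³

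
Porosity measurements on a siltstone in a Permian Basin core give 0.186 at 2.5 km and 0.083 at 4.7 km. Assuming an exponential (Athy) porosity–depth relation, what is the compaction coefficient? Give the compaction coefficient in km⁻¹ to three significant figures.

0.367 km⁻¹

Athy: n(z) = n₀ e^(−cz) ⇒ n₁/n₂ = e^{c(z₂−z₁)} ⇒ c = ln(n₁/n₂)/(z₂−z₁)
c = ln(0.186/0.083) / (4.7 − 2.5) = ln(2.241) / 2.2 = 0.8069 / 2.2 = 0.3668 km⁻¹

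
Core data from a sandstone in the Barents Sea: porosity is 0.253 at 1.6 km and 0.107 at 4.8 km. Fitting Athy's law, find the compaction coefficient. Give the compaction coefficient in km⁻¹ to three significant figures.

0.269 km⁻¹

Athy: n(d) = n₀ e^(−βd) ⇒ n₁/n₂ = e^{β(d₂−d₁)} ⇒ β = ln(n₁/n₂)/(d₂−d₁)
β = ln(0.253/0.107) / (4.8 − 1.6) = ln(2.364) / 3.2 = 0.8606 / 3.2 = 0.2689 km⁻¹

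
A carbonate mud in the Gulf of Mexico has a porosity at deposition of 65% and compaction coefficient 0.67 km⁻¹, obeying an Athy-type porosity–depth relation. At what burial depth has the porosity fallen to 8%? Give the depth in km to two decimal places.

Invert Athy's law: z = ln(φ₀/φ) / k
z = ln(0.65/0.08) / 0.67 = ln(8.125) / 0.67 = 2.0949 / 0.67 = 3.127 km

3.13 km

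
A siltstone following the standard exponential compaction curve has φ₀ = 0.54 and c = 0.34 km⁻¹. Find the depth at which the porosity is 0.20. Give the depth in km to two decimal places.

2.92 km

Invert Athy's law: d = ln(φ₀/φ) / c
d = ln(0.54/0.2) / 0.34 = ln(2.7) / 0.34 = 0.9933 / 0.34 = 2.921 km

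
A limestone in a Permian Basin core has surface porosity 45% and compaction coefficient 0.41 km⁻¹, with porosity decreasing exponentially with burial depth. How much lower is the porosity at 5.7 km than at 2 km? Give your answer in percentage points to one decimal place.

15.5 percentage points

φ(2) = 0.45·e^(−0.41×2) = 0.1982
φ(5.7) = 0.45·e^(−0.41×5.7) = 0.0435
Δφ = 0.1982 − 0.0435 = 0.1547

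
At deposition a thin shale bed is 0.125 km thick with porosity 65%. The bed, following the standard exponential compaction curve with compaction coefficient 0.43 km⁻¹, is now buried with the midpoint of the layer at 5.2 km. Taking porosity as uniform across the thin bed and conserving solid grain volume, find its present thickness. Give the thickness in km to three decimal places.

0.047 km

Porosity at 5.2 km: n = 0.65·exp(−0.43×5.2) = 0.0695
Solid-volume conservation: h(1−n) = h₀(1−n₀) ⇒ h = h₀·(1−n₀)/(1−n)
h = 0.125 × (1 − 0.65)/(1 − 0.0695) = 0.125 × 0.3761 = 0.0470 km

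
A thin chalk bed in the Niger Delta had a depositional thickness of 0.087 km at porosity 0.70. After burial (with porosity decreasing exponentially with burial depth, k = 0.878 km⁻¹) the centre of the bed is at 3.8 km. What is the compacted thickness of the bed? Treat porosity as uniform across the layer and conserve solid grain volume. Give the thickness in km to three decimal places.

0.027 km

Porosity at 3.8 km: phi = 0.7·exp(−0.878×3.8) = 0.0249
Solid-volume conservation: h(1−phi) = h₀(1−phi₀) ⇒ h = h₀·(1−phi₀)/(1−phi)
h = 0.087 × (1 − 0.7)/(1 − 0.0249) = 0.087 × 0.3077 = 0.0268 km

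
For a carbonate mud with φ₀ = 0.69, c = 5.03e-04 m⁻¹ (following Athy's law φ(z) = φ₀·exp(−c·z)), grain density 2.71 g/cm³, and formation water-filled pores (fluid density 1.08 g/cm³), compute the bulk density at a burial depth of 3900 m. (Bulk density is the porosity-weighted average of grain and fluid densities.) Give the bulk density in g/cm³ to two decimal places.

Working in km (1 km = 1000 m; c in km⁻¹ = c in m⁻¹ × 1000):
Porosity at depth: φ = 0.69·exp(−0.503×3.9) = 0.69×0.1406 = 0.0970
Bulk density: ρ_b = (1−φ)ρ_g + φ·ρ_f = 0.9030×2.71 + 0.0970×1.08
       = 2.447 + 0.105 = 2.552 g/cm³

2.55 g/cm³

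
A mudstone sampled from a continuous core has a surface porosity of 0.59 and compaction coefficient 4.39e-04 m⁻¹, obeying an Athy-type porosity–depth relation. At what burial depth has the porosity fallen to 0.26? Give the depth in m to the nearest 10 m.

Working in km (1 km = 1000 m; β in km⁻¹ = β in m⁻¹ × 1000):
Invert Athy's law: z = ln(phi₀/phi) / β
z = ln(0.59/0.26) / 0.439 = ln(2.269) / 0.439 = 0.8194 / 0.439 = 1.867 km

1870 m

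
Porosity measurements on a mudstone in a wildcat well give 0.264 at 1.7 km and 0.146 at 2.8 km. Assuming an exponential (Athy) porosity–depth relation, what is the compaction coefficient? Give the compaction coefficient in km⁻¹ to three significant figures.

0.538 km⁻¹

Athy: φ(d) = φ₀ e^(−cd) ⇒ φ₁/φ₂ = e^{c(d₂−d₁)} ⇒ c = ln(φ₁/φ₂)/(d₂−d₁)
c = ln(0.264/0.146) / (2.8 − 1.7) = ln(1.808) / 1.1 = 0.5923 / 1.1 = 0.5385 km⁻¹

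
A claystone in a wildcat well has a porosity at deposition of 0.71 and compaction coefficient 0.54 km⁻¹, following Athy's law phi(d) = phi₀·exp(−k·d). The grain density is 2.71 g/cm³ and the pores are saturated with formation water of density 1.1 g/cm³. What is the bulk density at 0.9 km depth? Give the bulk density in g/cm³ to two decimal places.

Porosity at depth: phi = 0.71·exp(−0.54×0.9) = 0.71×0.6151 = 0.4367
Bulk density: ρ_b = (1−phi)ρ_g + phi·ρ_f = 0.5633×2.71 + 0.4367×1.1
       = 1.527 + 0.480 = 2.007 g/cm³

2.01 g/cm³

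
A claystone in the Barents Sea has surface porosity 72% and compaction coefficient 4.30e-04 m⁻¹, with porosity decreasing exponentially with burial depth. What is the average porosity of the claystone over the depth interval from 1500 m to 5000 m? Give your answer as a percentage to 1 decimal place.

19.5%

Working in km (1 km = 1000 m; c in km⁻¹ = c in m⁻¹ × 1000):
⟨phi⟩ = (1/(Z₂−Z₁)) ∫ phi₀ e^(−cZ) dZ = phi₀·(e^(−c·Z₁) − e^(−c·Z₂)) / (c·(Z₂−Z₁))
e^(−0.43×1.5) = 0.5247; e^(−0.43×5) = 0.1165
⟨phi⟩ = 0.72 × (0.5247 − 0.1165) / (0.43 × 3.5) = 0.72 × 0.2712 = 0.1953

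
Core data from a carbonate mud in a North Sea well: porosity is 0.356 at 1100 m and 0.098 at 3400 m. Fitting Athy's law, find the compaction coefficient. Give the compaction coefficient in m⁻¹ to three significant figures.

0.000561 m⁻¹

Working in km (1 km = 1000 m; β in km⁻¹ = β in m⁻¹ × 1000):
Athy: phi(d) = phi₀ e^(−βd) ⇒ phi₁/phi₂ = e^{β(d₂−d₁)} ⇒ β = ln(phi₁/phi₂)/(d₂−d₁)
β = ln(0.356/0.098) / (3.4 − 1.1) = ln(3.633) / 2.3 = 1.2900 / 2.3 = 0.5609 km⁻¹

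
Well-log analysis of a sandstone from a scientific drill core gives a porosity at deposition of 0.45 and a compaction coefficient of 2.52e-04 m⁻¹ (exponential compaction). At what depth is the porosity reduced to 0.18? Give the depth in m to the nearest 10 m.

3640 m

Working in km (1 km = 1000 m; k in km⁻¹ = k in m⁻¹ × 1000):
Invert Athy's law: d = ln(φ₀/φ) / k
d = ln(0.45/0.18) / 0.252 = ln(2.5) / 0.252 = 0.9163 / 0.252 = 3.636 km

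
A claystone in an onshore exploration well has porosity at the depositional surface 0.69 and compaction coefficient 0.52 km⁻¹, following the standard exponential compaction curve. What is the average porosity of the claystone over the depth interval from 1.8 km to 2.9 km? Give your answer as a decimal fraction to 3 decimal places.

⟨n⟩ = (1/(d₂−d₁)) ∫ n₀ e^(−kd) dd = n₀·(e^(−k·d₁) − e^(−k·d₂)) / (k·(d₂−d₁))
e^(−0.52×1.8) = 0.3922; e^(−0.52×2.9) = 0.2214
⟨n⟩ = 0.69 × (0.3922 − 0.2214) / (0.52 × 1.1) = 0.69 × 0.2987 = 0.2061

0.206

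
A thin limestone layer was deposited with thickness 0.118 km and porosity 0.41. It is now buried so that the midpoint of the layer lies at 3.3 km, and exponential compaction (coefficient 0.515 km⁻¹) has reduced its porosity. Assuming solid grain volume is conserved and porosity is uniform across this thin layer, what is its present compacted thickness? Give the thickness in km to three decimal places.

Porosity at 3.3 km: phi = 0.41·exp(−0.515×3.3) = 0.0749
Solid-volume conservation: h(1−phi) = h₀(1−phi₀) ⇒ h = h₀·(1−phi₀)/(1−phi)
h = 0.118 × (1 − 0.41)/(1 − 0.0749) = 0.118 × 0.6378 = 0.0753 km

0.075 km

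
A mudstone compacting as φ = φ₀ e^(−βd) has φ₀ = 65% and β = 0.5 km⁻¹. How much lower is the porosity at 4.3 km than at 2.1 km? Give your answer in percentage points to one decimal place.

φ(2.1) = 0.65·e^(−0.5×2.1) = 0.2275
φ(4.3) = 0.65·e^(−0.5×4.3) = 0.0757
Δφ = 0.2275 − 0.0757 = 0.1517

15.2 percentage points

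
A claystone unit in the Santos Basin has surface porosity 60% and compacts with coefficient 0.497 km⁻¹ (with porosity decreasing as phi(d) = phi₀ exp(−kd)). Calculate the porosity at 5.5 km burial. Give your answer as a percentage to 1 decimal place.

3.9%

phi = phi₀·exp(−k·d) = 0.6 × exp(−0.497 × 5.5) = 0.6 × exp(−2.733)
  = 0.6 × 0.0650 = 0.0390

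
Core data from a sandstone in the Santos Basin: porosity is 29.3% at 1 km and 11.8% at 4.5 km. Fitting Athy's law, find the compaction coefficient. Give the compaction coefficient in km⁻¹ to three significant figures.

0.260 km⁻¹

Athy: φ(z) = φ₀ e^(−kz) ⇒ φ₁/φ₂ = e^{k(z₂−z₁)} ⇒ k = ln(φ₁/φ₂)/(z₂−z₁)
k = ln(0.293/0.118) / (4.5 − 1) = ln(2.483) / 3.5 = 0.9095 / 3.5 = 0.2599 km⁻¹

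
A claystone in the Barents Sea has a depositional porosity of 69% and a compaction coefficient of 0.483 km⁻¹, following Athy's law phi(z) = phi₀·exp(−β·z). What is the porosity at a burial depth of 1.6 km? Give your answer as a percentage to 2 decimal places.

31.86%

phi = phi₀·exp(−β·z) = 0.69 × exp(−0.483 × 1.6) = 0.69 × exp(−0.7728)
  = 0.69 × 0.4617 = 0.3186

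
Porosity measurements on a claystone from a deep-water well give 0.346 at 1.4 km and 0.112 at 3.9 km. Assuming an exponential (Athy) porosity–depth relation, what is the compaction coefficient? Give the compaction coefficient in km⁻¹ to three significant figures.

Athy: n(z) = n₀ e^(−βz) ⇒ n₁/n₂ = e^{β(z₂−z₁)} ⇒ β = ln(n₁/n₂)/(z₂−z₁)
β = ln(0.346/0.112) / (3.9 − 1.4) = ln(3.089) / 2.5 = 1.1279 / 2.5 = 0.4512 km⁻¹

0.451 km⁻¹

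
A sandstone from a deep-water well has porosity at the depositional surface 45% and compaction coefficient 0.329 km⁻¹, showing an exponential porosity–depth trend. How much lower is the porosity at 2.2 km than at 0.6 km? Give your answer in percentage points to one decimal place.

n(0.6) = 0.45·e^(−0.329×0.6) = 0.3694
n(2.2) = 0.45·e^(−0.329×2.2) = 0.2182
Δn = 0.3694 − 0.2182 = 0.1512

15.1 percentage points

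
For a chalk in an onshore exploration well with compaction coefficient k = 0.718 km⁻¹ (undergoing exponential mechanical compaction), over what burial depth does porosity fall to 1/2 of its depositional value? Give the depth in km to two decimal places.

0.97 km

phi/phi₀ = 1/2 ⇒ exp(−k·d) = 1/2 ⇒ d = ln(2) / k
d = 0.6931 / 0.718 = 0.965 km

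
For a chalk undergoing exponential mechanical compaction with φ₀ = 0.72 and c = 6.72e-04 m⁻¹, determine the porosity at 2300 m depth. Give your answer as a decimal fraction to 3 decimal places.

0.153

Working in km (1 km = 1000 m; c in km⁻¹ = c in m⁻¹ × 1000):
φ = φ₀·exp(−c·d) = 0.72 × exp(−0.672 × 2.3) = 0.72 × exp(−1.546)
  = 0.72 × 0.2132 = 0.1535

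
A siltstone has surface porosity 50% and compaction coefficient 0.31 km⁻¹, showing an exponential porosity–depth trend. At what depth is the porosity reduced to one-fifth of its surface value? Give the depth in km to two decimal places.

n/n₀ = 1/5 ⇒ exp(−β·z) = 1/5 ⇒ z = ln(5) / β
z = 1.6094 / 0.31 = 5.192 km

5.19 km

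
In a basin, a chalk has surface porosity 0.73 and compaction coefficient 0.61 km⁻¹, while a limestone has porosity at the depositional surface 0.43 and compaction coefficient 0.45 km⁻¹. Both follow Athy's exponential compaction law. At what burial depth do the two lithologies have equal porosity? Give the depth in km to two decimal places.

Set phi₀ₐ e^(−βₐZ) = phi₀ᵦ e^(−βᵦZ) ⇒ ln(phi₀ₐ/phi₀ᵦ) = (βₐ − βᵦ)·Z
Z = ln(0.73/0.43) / (0.61 − 0.45) = 0.5293 / 0.16 = 3.308 km

3.31 km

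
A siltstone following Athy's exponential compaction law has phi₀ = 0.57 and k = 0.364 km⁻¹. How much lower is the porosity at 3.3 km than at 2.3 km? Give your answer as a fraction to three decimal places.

phi(2.3) = 0.57·e^(−0.364×2.3) = 0.2468
phi(3.3) = 0.57·e^(−0.364×3.3) = 0.1715
Δphi = 0.2468 − 0.1715 = 0.0753

0.075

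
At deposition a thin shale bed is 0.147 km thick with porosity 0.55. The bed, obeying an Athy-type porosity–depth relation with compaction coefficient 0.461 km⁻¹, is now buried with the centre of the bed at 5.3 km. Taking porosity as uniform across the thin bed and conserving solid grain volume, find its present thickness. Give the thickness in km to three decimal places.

Porosity at 5.3 km: n = 0.55·exp(−0.461×5.3) = 0.0478
Solid-volume conservation: h(1−n) = h₀(1−n₀) ⇒ h = h₀·(1−n₀)/(1−n)
h = 0.147 × (1 − 0.55)/(1 − 0.0478) = 0.147 × 0.4726 = 0.0695 km

0.069 km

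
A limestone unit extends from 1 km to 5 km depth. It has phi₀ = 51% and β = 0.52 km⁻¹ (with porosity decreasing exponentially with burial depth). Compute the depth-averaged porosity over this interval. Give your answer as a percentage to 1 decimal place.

⟨phi⟩ = (1/(d₂−d₁)) ∫ phi₀ e^(−βd) dd = phi₀·(e^(−β·d₁) − e^(−β·d₂)) / (β·(d₂−d₁))
e^(−0.52×1) = 0.5945; e^(−0.52×5) = 0.0743
⟨phi⟩ = 0.51 × (0.5945 − 0.0743) / (0.52 × 4) = 0.51 × 0.2501 = 0.1276

12.8%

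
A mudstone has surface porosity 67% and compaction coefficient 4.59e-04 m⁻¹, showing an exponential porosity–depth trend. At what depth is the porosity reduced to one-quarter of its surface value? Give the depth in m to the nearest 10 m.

Working in km (1 km = 1000 m; c in km⁻¹ = c in m⁻¹ × 1000):
phi/phi₀ = 1/4 ⇒ exp(−c·d) = 1/4 ⇒ d = ln(4) / c
d = 1.3863 / 0.459 = 3.020 km

3020 m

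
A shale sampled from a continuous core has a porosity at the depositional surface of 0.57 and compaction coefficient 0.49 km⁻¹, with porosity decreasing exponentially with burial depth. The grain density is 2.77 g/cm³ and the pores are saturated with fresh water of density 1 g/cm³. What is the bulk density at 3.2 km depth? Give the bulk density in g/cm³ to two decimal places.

2.56 g/cm³

Porosity at depth: φ = 0.57·exp(−0.49×3.2) = 0.57×0.2085 = 0.1188
Bulk density: ρ_b = (1−φ)ρ_g + φ·ρ_f = 0.8812×2.77 + 0.1188×1
       = 2.441 + 0.119 = 2.560 g/cm³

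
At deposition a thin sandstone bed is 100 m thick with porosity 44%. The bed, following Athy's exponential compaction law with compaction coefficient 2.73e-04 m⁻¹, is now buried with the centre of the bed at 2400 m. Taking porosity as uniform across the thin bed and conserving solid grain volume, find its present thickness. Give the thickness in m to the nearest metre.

Working in km (1 km = 1000 m; c in km⁻¹ = c in m⁻¹ × 1000):
Porosity at 2.4 km: φ = 0.44·exp(−0.273×2.4) = 0.2285
Solid-volume conservation: h(1−φ) = h₀(1−φ₀) ⇒ h = h₀·(1−φ₀)/(1−φ)
h = 0.1 × (1 − 0.44)/(1 − 0.2285) = 0.1 × 0.7259 = 0.0726 km

73 m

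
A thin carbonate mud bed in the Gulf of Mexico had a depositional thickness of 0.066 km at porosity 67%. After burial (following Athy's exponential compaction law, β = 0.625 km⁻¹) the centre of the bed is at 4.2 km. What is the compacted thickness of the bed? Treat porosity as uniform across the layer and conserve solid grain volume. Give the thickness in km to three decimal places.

Porosity at 4.2 km: phi = 0.67·exp(−0.625×4.2) = 0.0485
Solid-volume conservation: h(1−phi) = h₀(1−phi₀) ⇒ h = h₀·(1−phi₀)/(1−phi)
h = 0.066 × (1 − 0.67)/(1 − 0.0485) = 0.066 × 0.3468 = 0.0229 km

0.023 km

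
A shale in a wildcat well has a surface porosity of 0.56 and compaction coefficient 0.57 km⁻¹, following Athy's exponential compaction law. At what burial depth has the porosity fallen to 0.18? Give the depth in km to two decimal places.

1.99 km

Invert Athy's law: d = ln(n₀/n) / β
d = ln(0.56/0.18) / 0.57 = ln(3.111) / 0.57 = 1.1350 / 0.57 = 1.991 km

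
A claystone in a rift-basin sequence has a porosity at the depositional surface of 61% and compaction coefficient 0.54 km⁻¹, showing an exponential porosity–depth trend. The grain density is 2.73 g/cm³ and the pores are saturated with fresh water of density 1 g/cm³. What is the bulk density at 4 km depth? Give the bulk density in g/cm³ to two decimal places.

Porosity at depth: n = 0.61·exp(−0.54×4) = 0.61×0.1153 = 0.0703
Bulk density: ρ_b = (1−n)ρ_g + n·ρ_f = 0.9297×2.73 + 0.0703×1
       = 2.538 + 0.070 = 2.608 g/cm³

2.61 g/cm³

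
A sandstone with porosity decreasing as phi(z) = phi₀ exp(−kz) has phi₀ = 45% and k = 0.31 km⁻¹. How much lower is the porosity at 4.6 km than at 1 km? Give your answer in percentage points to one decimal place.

phi(1) = 0.45·e^(−0.31×1) = 0.3301
phi(4.6) = 0.45·e^(−0.31×4.6) = 0.1081
Δphi = 0.3301 − 0.1081 = 0.2219

22.2 percentage points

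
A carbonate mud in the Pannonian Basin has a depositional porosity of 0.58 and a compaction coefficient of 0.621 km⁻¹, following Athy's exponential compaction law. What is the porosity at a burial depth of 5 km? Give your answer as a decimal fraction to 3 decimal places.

0.026

phi = phi₀·exp(−β·Z) = 0.58 × exp(−0.621 × 5) = 0.58 × exp(−3.105)
  = 0.58 × 0.0448 = 0.0260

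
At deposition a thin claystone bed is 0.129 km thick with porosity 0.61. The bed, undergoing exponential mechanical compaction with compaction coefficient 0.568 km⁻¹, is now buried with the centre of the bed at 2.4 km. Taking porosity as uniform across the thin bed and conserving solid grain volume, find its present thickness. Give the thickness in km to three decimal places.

0.060 km

Porosity at 2.4 km: n = 0.61·exp(−0.568×2.4) = 0.1561
Solid-volume conservation: h(1−n) = h₀(1−n₀) ⇒ h = h₀·(1−n₀)/(1−n)
h = 0.129 × (1 − 0.61)/(1 − 0.1561) = 0.129 × 0.4621 = 0.0596 km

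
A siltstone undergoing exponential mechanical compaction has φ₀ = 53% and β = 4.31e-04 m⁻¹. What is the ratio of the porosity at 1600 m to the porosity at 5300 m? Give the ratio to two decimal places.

4.93

Working in km (1 km = 1000 m; β in km⁻¹ = β in m⁻¹ × 1000):
φ(Z₁)/φ(Z₂) = e^(−β·Z₁)/e^(−β·Z₂) = e^{β(Z₂−Z₁)}
= exp(0.431 × 3.7) = exp(1.595) = 4.9269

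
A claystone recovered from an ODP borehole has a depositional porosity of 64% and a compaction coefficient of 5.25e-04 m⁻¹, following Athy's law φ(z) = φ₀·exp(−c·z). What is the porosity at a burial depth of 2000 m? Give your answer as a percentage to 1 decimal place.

22.4%

Working in km (1 km = 1000 m; c in km⁻¹ = c in m⁻¹ × 1000):
φ = φ₀·exp(−c·z) = 0.64 × exp(−0.525 × 2) = 0.64 × exp(−1.05)
  = 0.64 × 0.3499 = 0.2240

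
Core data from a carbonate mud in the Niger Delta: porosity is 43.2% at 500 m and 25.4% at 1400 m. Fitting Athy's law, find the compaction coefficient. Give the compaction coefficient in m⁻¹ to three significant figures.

0.000590 m⁻¹

Working in km (1 km = 1000 m; k in km⁻¹ = k in m⁻¹ × 1000):
Athy: phi(z) = phi₀ e^(−kz) ⇒ phi₁/phi₂ = e^{k(z₂−z₁)} ⇒ k = ln(phi₁/phi₂)/(z₂−z₁)
k = ln(0.432/0.254) / (1.4 − 0.5) = ln(1.701) / 0.9 = 0.5311 / 0.9 = 0.5901 km⁻¹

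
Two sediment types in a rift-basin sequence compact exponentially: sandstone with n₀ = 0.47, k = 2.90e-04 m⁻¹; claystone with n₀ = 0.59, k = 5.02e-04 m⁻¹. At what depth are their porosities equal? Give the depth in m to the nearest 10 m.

Working in km (1 km = 1000 m; k in km⁻¹ = k in m⁻¹ × 1000):
Set n₀ₐ e^(−kₐZ) = n₀ᵦ e^(−kᵦZ) ⇒ ln(n₀ₐ/n₀ᵦ) = (kₐ − kᵦ)·Z
Z = ln(0.47/0.59) / (0.29 − 0.502) = -0.2274 / -0.212 = 1.073 km

1070 m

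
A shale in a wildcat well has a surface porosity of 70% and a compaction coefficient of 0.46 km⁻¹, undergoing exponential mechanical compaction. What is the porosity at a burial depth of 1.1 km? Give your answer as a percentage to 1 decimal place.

n = n₀·exp(−β·z) = 0.7 × exp(−0.46 × 1.1) = 0.7 × exp(−0.506)
  = 0.7 × 0.6029 = 0.4220

42.2%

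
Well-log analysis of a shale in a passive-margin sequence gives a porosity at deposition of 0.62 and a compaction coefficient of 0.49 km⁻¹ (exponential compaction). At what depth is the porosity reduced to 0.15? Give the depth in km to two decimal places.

Invert Athy's law: Z = ln(φ₀/φ) / k
Z = ln(0.62/0.15) / 0.49 = ln(4.133) / 0.49 = 1.4191 / 0.49 = 2.896 km

2.90 km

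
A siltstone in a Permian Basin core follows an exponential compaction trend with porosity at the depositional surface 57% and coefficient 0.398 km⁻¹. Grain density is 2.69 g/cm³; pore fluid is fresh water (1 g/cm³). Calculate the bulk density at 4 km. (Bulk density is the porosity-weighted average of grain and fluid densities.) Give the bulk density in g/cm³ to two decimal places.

Porosity at depth: phi = 0.57·exp(−0.398×4) = 0.57×0.2035 = 0.1160
Bulk density: ρ_b = (1−phi)ρ_g + phi·ρ_f = 0.8840×2.69 + 0.1160×1
       = 2.378 + 0.116 = 2.494 g/cm³

2.49 g/cm³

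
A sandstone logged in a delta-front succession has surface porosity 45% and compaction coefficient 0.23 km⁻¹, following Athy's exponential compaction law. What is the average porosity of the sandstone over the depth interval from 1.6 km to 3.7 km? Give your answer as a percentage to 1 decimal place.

24.7%

⟨phi⟩ = (1/(Z₂−Z₁)) ∫ phi₀ e^(−βZ) dZ = phi₀·(e^(−β·Z₁) − e^(−β·Z₂)) / (β·(Z₂−Z₁))
e^(−0.23×1.6) = 0.6921; e^(−0.23×3.7) = 0.4270
⟨phi⟩ = 0.45 × (0.6921 − 0.4270) / (0.23 × 2.1) = 0.45 × 0.5489 = 0.2470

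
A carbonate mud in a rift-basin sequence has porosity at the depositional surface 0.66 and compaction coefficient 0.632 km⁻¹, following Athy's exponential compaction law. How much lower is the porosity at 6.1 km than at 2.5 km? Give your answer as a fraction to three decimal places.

phi(2.5) = 0.66·e^(−0.632×2.5) = 0.1359
phi(6.1) = 0.66·e^(−0.632×6.1) = 0.0140
Δphi = 0.1359 − 0.0140 = 0.1220

0.122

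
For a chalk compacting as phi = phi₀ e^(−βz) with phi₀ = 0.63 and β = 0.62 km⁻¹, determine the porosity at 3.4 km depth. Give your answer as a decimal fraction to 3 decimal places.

phi = phi₀·exp(−β·z) = 0.63 × exp(−0.62 × 3.4) = 0.63 × exp(−2.108)
  = 0.63 × 0.1215 = 0.0765

0.077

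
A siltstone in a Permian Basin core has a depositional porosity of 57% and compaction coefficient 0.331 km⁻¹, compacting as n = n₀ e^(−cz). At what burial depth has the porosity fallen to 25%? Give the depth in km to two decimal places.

2.49 km

Invert Athy's law: z = ln(n₀/n) / c
z = ln(0.57/0.25) / 0.331 = ln(2.28) / 0.331 = 0.8242 / 0.331 = 2.490 km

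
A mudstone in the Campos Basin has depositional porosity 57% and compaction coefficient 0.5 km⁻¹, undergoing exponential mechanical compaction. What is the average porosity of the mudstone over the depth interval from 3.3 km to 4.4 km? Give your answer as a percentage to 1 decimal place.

⟨n⟩ = (1/(z₂−z₁)) ∫ n₀ e^(−kz) dz = n₀·(e^(−k·z₁) − e^(−k·z₂)) / (k·(z₂−z₁))
e^(−0.5×3.3) = 0.1920; e^(−0.5×4.4) = 0.1108
⟨n⟩ = 0.57 × (0.1920 − 0.1108) / (0.5 × 1.1) = 0.57 × 0.1477 = 0.0842

8.4%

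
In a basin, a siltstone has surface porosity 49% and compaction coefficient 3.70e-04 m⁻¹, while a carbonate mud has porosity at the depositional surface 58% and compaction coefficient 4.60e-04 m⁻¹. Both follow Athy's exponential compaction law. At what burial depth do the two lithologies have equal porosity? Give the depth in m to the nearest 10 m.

1870 m

Working in km (1 km = 1000 m; c in km⁻¹ = c in m⁻¹ × 1000):
Set n₀ₐ e^(−cₐd) = n₀ᵦ e^(−cᵦd) ⇒ ln(n₀ₐ/n₀ᵦ) = (cₐ − cᵦ)·d
d = ln(0.49/0.58) / (0.37 − 0.46) = -0.1686 / -0.09 = 1.874 km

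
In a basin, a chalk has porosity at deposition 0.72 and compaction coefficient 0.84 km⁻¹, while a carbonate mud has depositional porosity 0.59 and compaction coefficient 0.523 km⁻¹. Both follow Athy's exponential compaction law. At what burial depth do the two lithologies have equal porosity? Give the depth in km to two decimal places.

Set n₀ₐ e^(−cₐd) = n₀ᵦ e^(−cᵦd) ⇒ ln(n₀ₐ/n₀ᵦ) = (cₐ − cᵦ)·d
d = ln(0.72/0.59) / (0.84 − 0.523) = 0.1991 / 0.317 = 0.628 km

0.63 km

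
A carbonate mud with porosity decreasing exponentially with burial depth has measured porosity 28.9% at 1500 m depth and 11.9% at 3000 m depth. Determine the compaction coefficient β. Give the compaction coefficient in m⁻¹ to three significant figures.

0.000592 m⁻¹

Working in km (1 km = 1000 m; β in km⁻¹ = β in m⁻¹ × 1000):
Athy: phi(z) = phi₀ e^(−βz) ⇒ phi₁/phi₂ = e^{β(z₂−z₁)} ⇒ β = ln(phi₁/phi₂)/(z₂−z₁)
β = ln(0.289/0.119) / (3 − 1.5) = ln(2.429) / 1.5 = 0.8873 / 1.5 = 0.5915 km⁻¹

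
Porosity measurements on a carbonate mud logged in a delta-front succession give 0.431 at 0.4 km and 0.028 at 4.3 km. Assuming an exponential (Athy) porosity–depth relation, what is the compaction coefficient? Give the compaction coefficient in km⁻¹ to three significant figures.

0.701 km⁻¹

Athy: phi(Z) = phi₀ e^(−kZ) ⇒ phi₁/phi₂ = e^{k(Z₂−Z₁)} ⇒ k = ln(phi₁/phi₂)/(Z₂−Z₁)
k = ln(0.431/0.028) / (4.3 − 0.4) = ln(15.39) / 3.9 = 2.7339 / 3.9 = 0.701 km⁻¹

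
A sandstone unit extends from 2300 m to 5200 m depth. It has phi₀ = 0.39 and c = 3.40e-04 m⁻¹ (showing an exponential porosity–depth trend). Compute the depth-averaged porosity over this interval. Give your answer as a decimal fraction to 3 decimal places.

Working in km (1 km = 1000 m; c in km⁻¹ = c in m⁻¹ × 1000):
⟨phi⟩ = (1/(d₂−d₁)) ∫ phi₀ e^(−cd) dd = phi₀·(e^(−c·d₁) − e^(−c·d₂)) / (c·(d₂−d₁))
e^(−0.34×2.3) = 0.4575; e^(−0.34×5.2) = 0.1707
⟨phi⟩ = 0.39 × (0.4575 − 0.1707) / (0.34 × 2.9) = 0.39 × 0.2909 = 0.1134

0.113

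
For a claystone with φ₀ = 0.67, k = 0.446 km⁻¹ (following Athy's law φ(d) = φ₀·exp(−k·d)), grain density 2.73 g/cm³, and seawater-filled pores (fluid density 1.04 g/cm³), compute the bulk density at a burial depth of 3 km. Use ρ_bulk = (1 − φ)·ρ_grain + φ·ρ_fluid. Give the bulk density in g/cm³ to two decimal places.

Porosity at depth: φ = 0.67·exp(−0.446×3) = 0.67×0.2624 = 0.1758
Bulk density: ρ_b = (1−φ)ρ_g + φ·ρ_f = 0.8242×2.73 + 0.1758×1.04
       = 2.250 + 0.183 = 2.433 g/cm³

2.43 g/cm³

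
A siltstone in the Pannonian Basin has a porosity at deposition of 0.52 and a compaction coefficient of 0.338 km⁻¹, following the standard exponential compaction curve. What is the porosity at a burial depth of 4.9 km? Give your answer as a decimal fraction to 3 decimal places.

0.099

phi = phi₀·exp(−β·z) = 0.52 × exp(−0.338 × 4.9) = 0.52 × exp(−1.656)
  = 0.52 × 0.1909 = 0.0992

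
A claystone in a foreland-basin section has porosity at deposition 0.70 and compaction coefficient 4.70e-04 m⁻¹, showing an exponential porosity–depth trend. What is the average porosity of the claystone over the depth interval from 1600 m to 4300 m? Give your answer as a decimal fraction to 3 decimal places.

0.187

Working in km (1 km = 1000 m; c in km⁻¹ = c in m⁻¹ × 1000):
⟨φ⟩ = (1/(Z₂−Z₁)) ∫ φ₀ e^(−cZ) dZ = φ₀·(e^(−c·Z₁) − e^(−c·Z₂)) / (c·(Z₂−Z₁))
e^(−0.47×1.6) = 0.4714; e^(−0.47×4.3) = 0.1325
⟨φ⟩ = 0.7 × (0.4714 − 0.1325) / (0.47 × 2.7) = 0.7 × 0.2671 = 0.1869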